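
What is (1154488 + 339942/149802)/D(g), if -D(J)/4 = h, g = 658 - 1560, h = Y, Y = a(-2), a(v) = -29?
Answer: 28824158553/2896172 ≈ 9952.5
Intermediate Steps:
Y = -29
h = -29
g = -902
D(J) = 116 (D(J) = -4*(-29) = 116)
(1154488 + 339942/149802)/D(g) = (1154488 + 339942/149802)/116 = (1154488 + 339942*(1/149802))*(1/116) = (1154488 + 56657/24967)*(1/116) = (28824158553/24967)*(1/116) = 28824158553/2896172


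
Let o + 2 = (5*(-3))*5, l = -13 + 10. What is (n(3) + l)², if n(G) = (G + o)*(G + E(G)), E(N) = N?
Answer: 199809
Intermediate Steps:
l = -3
o = -77 (o = -2 + (5*(-3))*5 = -2 - 15*5 = -2 - 75 = -77)
n(G) = 2*G*(-77 + G) (n(G) = (G - 77)*(G + G) = (-77 + G)*(2*G) = 2*G*(-77 + G))
(n(3) + l)² = (2*3*(-77 + 3) - 3)² = (2*3*(-74) - 3)² = (-444 - 3)² = (-447)² = 199809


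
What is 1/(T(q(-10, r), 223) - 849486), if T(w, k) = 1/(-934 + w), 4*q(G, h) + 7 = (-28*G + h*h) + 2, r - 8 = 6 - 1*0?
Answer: -3265/2773571794 ≈ -1.1772e-6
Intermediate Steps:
r = 14 (r = 8 + (6 - 1*0) = 8 + (6 + 0) = 8 + 6 = 14)
q(G, h) = -5/4 - 7*G + h²/4 (q(G, h) = -7/4 + ((-28*G + h*h) + 2)/4 = -7/4 + ((-28*G + h²) + 2)/4 = -7/4 + ((h² - 28*G) + 2)/4 = -7/4 + (2 + h² - 28*G)/4 = -7/4 + (½ - 7*G + h²/4) = -5/4 - 7*G + h²/4)
1/(T(q(-10, r), 223) - 849486) = 1/(1/(-934 + (-5/4 - 7*(-10) + (¼)*14²)) - 849486) = 1/(1/(-934 + (-5/4 + 70 + (¼)*196)) - 849486) = 1/(1/(-934 + (-5/4 + 70 + 49)) - 849486) = 1/(1/(-934 + 471/4) - 849486) = 1/(1/(-3265/4) - 849486) = 1/(-4/3265 - 849486) = 1/(-2773571794/3265) = -3265/2773571794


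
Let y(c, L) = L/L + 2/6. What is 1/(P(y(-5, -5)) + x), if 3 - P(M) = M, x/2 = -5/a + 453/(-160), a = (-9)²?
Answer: -6480/26693 ≈ -0.24276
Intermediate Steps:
y(c, L) = 4/3 (y(c, L) = 1 + 2*(⅙) = 1 + ⅓ = 4/3)
a = 81
x = -37493/6480 (x = 2*(-5/81 + 453/(-160)) = 2*(-5*1/81 + 453*(-1/160)) = 2*(-5/81 - 453/160) = 2*(-37493/12960) = -37493/6480 ≈ -5.7860)
P(M) = 3 - M
1/(P(y(-5, -5)) + x) = 1/((3 - 1*4/3) - 37493/6480) = 1/((3 - 4/3) - 37493/6480) = 1/(5/3 - 37493/6480) = 1/(-26693/6480) = -6480/26693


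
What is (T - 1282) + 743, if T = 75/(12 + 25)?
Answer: -19868/37 ≈ -536.97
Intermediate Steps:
T = 75/37 ≈ 2.0270
(T - 1282) + 743 = (75/37 - 1282) + 743 = -47359/37 + 743 = -19868/37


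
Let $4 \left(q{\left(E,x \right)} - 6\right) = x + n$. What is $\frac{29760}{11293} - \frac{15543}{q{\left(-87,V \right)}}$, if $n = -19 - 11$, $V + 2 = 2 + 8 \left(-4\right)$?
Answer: $\frac{351619638}{214567} \approx 1638.7$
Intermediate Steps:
$V = -32$ ($V = -2 + \left(2 + 8 \left(-4\right)\right) = -2 + \left(2 - 32\right) = -2 - 30 = -32$)
$n = -30$ ($n = -19 - 11 = -30$)
$q{\left(E,x \right)} = - \frac{3}{2} + \frac{x}{4}$ ($q{\left(E,x \right)} = 6 + \frac{x - 30}{4} = 6 + \frac{-30 + x}{4} = 6 + \left(- \frac{15}{2} + \frac{x}{4}\right) = - \frac{3}{2} + \frac{x}{4}$)
$\frac{29760}{11293} - \frac{15543}{q{\left(-87,V \right)}} = \frac{29760}{11293} - \frac{15543}{- \frac{3}{2} + \frac{1}{4} \left(-32\right)} = 29760 \cdot \frac{1}{11293} - \frac{15543}{- \frac{3}{2} - 8} = \frac{29760}{11293} - \frac{15543}{- \frac{19}{2}} = \frac{29760}{11293} - - \frac{31086}{19} = \frac{29760}{11293} + \frac{31086}{19} = \frac{351619638}{214567}$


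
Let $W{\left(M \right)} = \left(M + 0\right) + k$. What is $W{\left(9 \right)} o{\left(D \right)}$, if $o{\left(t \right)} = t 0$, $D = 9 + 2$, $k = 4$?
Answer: $0$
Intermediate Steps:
$W{\left(M \right)} = 4 + M$ ($W{\left(M \right)} = \left(M + 0\right) + 4 = M + 4 = 4 + M$)
$D = 11$
$o{\left(t \right)} = 0$
$W{\left(9 \right)} o{\left(D \right)} = \left(4 + 9\right) 0 = 13 \cdot 0 = 0$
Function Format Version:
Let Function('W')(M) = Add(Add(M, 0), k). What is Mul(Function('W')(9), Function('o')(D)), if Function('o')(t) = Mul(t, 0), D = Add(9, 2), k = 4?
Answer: 0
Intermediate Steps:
Function('W')(M) = Add(4, M) (Function('W')(M) = Add(Add(M, 0), 4) = Add(M, 4) = Add(4, M))
D = 11
Function('o')(t) = 0
Mul(Function('W')(9), Function('o')(D)) = Mul(Add(4, 9), 0) = Mul(13, 0) = 0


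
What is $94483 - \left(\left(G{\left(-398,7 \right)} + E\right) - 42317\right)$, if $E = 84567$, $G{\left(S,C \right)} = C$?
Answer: $52226$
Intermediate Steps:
$94483 - \left(\left(G{\left(-398,7 \right)} + E\right) - 42317\right) = 94483 - \left(\left(7 + 84567\right) - 42317\right) = 94483 - \left(84574 - 42317\right) = 94483 - 42257 = 52226$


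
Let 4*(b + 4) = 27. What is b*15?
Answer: 165/4 ≈ 41.250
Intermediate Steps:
b = 11/4 (b = -4 + (¼)*27 = -4 + 27/4 = 11/4 ≈ 2.7500)
b*15 = (11/4)*15 = 165/4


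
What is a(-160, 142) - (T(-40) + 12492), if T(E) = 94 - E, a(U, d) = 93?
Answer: -12533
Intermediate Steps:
a(-160, 142) - (T(-40) + 12492) = 93 - ((94 - 1*(-40)) + 12492) = 93 - ((94 + 40) + 12492) = 93 - (134 + 12492) = 93 - 1*12626 = 93 - 12626 = -12533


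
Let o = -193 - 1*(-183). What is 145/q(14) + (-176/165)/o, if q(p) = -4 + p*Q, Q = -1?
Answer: -3577/450 ≈ -7.9489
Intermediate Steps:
o = -10 (o = -193 + 183 = -10)
q(p) = -4 - p (q(p) = -4 + p*(-1) = -4 - p)
145/q(14) + (-176/165)/o = 145/(-4 - 1*14) - 176/165/(-10) = 145/(-4 - 14) - 176*1/165*(-⅒) = 145/(-18) - 16/15*(-⅒) = 145*(-1/18) + 8/75 = -145/18 + 8/75 = -3577/450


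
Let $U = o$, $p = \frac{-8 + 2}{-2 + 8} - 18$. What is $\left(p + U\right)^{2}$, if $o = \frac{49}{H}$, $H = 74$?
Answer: $\frac{1841449}{5476} \approx 336.28$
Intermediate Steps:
$p = -19$ ($p = - \frac{6}{6} - 18 = \left(-6\right) \frac{1}{6} - 18 = -1 - 18 = -19$)
$o = \frac{49}{74} \approx 0.66216$
$U = \frac{49}{74} \approx 0.66216$
$\left(p + U\right)^{2} = \left(-19 + \frac{49}{74}\right)^{2} = \left(- \frac{1357}{74}\right)^{2} = \frac{1841449}{5476}$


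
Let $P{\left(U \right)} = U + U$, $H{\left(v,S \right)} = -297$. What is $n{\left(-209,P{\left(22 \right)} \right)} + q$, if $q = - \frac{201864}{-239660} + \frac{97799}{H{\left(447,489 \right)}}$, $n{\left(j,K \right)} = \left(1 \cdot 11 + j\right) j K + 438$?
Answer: $\frac{32402781726047}{17794755} \approx 1.8209 \cdot 10^{6}$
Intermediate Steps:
$P{\left(U \right)} = 2 U$
$n{\left(j,K \right)} = 438 + K j \left(11 + j\right)$ ($n{\left(j,K \right)} = \left(11 + j\right) j K + 438 = j \left(11 + j\right) K + 438 = K j \left(11 + j\right) + 438 = 438 + K j \left(11 + j\right)$)
$q = - \frac{5844638683}{17794755}$ ($q = - \frac{201864}{-239660} + \frac{97799}{-297} = \left(-201864\right) \left(- \frac{1}{239660}\right) + 97799 \left(- \frac{1}{297}\right) = \frac{50466}{59915} - \frac{97799}{297} = - \frac{5844638683}{17794755} \approx -328.45$)
$n{\left(-209,P{\left(22 \right)} \right)} + q = \left(438 + 2 \cdot 22 \left(-209\right)^{2} + 11 \cdot 2 \cdot 22 \left(-209\right)\right) - \frac{5844638683}{17794755} = \left(438 + 44 \cdot 43681 + 11 \cdot 44 \left(-209\right)\right) - \frac{5844638683}{17794755} = \left(438 + 1921964 - 101156\right) - \frac{5844638683}{17794755} = 1821246 - \frac{5844638683}{17794755} = \frac{32402781726047}{17794755}$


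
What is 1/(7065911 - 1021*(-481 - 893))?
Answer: 1/8468765 ≈ 1.1808e-7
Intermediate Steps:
1/(7065911 - 1021*(-481 - 893)) = 1/(7065911 - 1021*(-1374)) = 1/(7065911 + 1402854) = 1/8468765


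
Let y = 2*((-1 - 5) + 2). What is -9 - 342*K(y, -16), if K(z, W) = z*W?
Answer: -43785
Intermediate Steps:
y = -8 (y = 2*(-6 + 2) = 2*(-4) = -8)
K(z, W) = W*z
-9 - 342*K(y, -16) = -9 - (-5472)*(-8) = -9 - 342*128 = -9 - 43776 = -43785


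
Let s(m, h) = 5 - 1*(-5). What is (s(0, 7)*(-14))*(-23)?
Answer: 3220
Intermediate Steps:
s(m, h) = 10 (s(m, h) = 5 + 5 = 10)
(s(0, 7)*(-14))*(-23) = (10*(-14))*(-23) = -140*(-23) = 3220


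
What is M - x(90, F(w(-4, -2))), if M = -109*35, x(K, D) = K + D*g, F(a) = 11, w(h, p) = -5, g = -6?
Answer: -3839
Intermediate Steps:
x(K, D) = K - 6*D (x(K, D) = K + D*(-6) = K - 6*D)
M = -3815
M - x(90, F(w(-4, -2))) = -3815 - (90 - 6*11) = -3815 - (90 - 66) = -3815 - 1*24 = -3815 - 24 = -3839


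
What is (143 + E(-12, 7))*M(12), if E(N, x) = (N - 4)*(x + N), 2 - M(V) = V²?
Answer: -31666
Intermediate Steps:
M(V) = 2 - V²
E(N, x) = (-4 + N)*(N + x)
(143 + E(-12, 7))*M(12) = (143 + ((-12)² - 4*(-12) - 4*7 - 12*7))*(2 - 1*12²) = (143 + (144 + 48 - 28 - 84))*(2 - 1*144) = (143 + 80)*(2 - 144) = 223*(-142) = -31666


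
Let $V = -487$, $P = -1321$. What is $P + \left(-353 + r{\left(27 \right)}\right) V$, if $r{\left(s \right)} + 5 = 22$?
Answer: $162311$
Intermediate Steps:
$r{\left(s \right)} = 17$ ($r{\left(s \right)} = -5 + 22 = 17$)
$P + \left(-353 + r{\left(27 \right)}\right) V = -1321 + \left(-353 + 17\right) \left(-487\right) = -1321 - -163632 = -1321 + 163632 = 162311$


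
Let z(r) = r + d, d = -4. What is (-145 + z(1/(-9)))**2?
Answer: 1800964/81 ≈ 22234.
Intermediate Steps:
z(r) = -4 + r (z(r) = r - 4 = -4 + r)
(-145 + z(1/(-9)))**2 = (-145 + (-4 + 1/(-9)))**2 = (-145 + (-4 - 1/9))**2 = (-145 - 37/9)**2 = (-1342/9)**2 = 1800964/81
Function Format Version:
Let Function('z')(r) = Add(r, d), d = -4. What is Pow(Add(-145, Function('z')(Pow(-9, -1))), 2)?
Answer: Rational(1800964, 81) ≈ 22234.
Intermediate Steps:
Function('z')(r) = Add(-4, r) (Function('z')(r) = Add(r, -4) = Add(-4, r))
Pow(Add(-145, Function('z')(Pow(-9, -1))), 2) = Pow(Add(-145, Add(-4, Pow(-9, -1))), 2) = Pow(Add(-145, Add(-4, Rational(-1, 9))), 2) = Pow(Add(-145, Rational(-37, 9)), 2) = Pow(Rational(-1342, 9), 2) = Rational(1800964, 81)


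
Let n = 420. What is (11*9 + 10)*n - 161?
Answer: 45619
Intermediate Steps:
(11*9 + 10)*n - 161 = (11*9 + 10)*420 - 161 = (99 + 10)*420 - 161 = 109*420 - 161 = 45780 - 161 = 45619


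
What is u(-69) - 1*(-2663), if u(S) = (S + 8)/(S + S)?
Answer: 367555/138 ≈ 2663.4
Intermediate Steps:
u(S) = (8 + S)/(2*S) (u(S) = (8 + S)/((2*S)) = (8 + S)*(1/(2*S)) = (8 + S)/(2*S))
u(-69) - 1*(-2663) = (½)*(8 - 69)/(-69) - 1*(-2663) = (½)*(-1/69)*(-61) + 2663 = 61/138 + 2663 = 367555/138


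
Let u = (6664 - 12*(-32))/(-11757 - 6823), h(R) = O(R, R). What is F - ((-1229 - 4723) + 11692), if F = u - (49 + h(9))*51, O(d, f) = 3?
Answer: -38982602/4645 ≈ -8392.4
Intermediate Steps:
h(R) = 3
u = -1762/4645 (u = (6664 + 384)/(-18580) = 7048*(-1/18580) = -1762/4645 ≈ -0.37933)
F = -12320302/4645 (F = -1762/4645 - (49 + 3)*51 = -1762/4645 - 52*51 = -1762/4645 - 1*2652 = -1762/4645 - 2652 = -12320302/4645 ≈ -2652.4)
F - ((-1229 - 4723) + 11692) = -12320302/4645 - ((-1229 - 4723) + 11692) = -12320302/4645 - (-5952 + 11692) = -12320302/4645 - 1*5740 = -12320302/4645 - 5740 = -38982602/4645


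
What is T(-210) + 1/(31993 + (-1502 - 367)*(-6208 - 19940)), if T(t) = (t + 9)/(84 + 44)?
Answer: -9829423477/6259533440 ≈ -1.5703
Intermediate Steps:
T(t) = 9/128 + t/128 (T(t) = (9 + t)/128 = (9 + t)*(1/128) = 9/128 + t/128)
T(-210) + 1/(31993 + (-1502 - 367)*(-6208 - 19940)) = (9/128 + (1/128)*(-210)) + 1/(31993 + (-1502 - 367)*(-6208 - 19940)) = (9/128 - 105/64) + 1/(31993 - 1869*(-26148)) = -201/128 + 1/(31993 + 48870612) = -201/128 + 1/48902605 = -9829423477/6259533440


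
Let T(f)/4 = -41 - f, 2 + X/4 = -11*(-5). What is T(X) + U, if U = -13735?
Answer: -14747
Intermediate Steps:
X = 212 (X = -8 + 4*(-11*(-5)) = -8 + 4*55 = -8 + 220 = 212)
T(f) = -164 - 4*f (T(f) = 4*(-41 - f) = -164 - 4*f)
T(X) + U = (-164 - 4*212) - 13735 = (-164 - 848) - 13735 = -1012 - 13735 = -14747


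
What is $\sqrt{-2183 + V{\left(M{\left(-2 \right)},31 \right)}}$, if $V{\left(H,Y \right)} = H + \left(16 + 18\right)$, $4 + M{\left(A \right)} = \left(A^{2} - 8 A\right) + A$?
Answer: $i \sqrt{2135} \approx 46.206 i$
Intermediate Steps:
$M{\left(A \right)} = -4 + A^{2} - 7 A$ ($M{\left(A \right)} = -4 + \left(\left(A^{2} - 8 A\right) + A\right) = -4 + \left(A^{2} - 7 A\right) = -4 + A^{2} - 7 A$)
$V{\left(H,Y \right)} = 34 + H$ ($V{\left(H,Y \right)} = H + 34 = 34 + H$)
$\sqrt{-2183 + V{\left(M{\left(-2 \right)},31 \right)}} = \sqrt{-2183 + \left(34 - \left(-10 - 4\right)\right)} = \sqrt{-2183 + \left(34 + \left(-4 + 4 + 14\right)\right)} = \sqrt{-2183 + \left(34 + 14\right)} = \sqrt{-2183 + 48} = \sqrt{-2135} = i \sqrt{2135}$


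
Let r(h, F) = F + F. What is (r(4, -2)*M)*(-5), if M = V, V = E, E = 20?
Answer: 400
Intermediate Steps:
r(h, F) = 2*F
V = 20
M = 20
(r(4, -2)*M)*(-5) = ((2*(-2))*20)*(-5) = -4*20*(-5) = -80*(-5) = 400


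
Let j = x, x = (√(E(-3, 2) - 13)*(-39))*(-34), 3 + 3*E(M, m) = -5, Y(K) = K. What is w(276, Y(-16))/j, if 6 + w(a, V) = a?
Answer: -45*I*√141/10387 ≈ -0.051444*I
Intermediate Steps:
w(a, V) = -6 + a
E(M, m) = -8/3 (E(M, m) = -1 + (⅓)*(-5) = -1 - 5/3 = -8/3)
x = 442*I*√141 (x = (√(-8/3 - 13)*(-39))*(-34) = (√(-47/3)*(-39))*(-34) = ((I*√141/3)*(-39))*(-34) = -13*I*√141*(-34) = 442*I*√141 ≈ 5248.5*I)
j = 442*I*√141 ≈ 5248.5*I
w(276, Y(-16))/j = (-6 + 276)/((442*I*√141)) = 270*(-I*√141/62322) = -45*I*√141/10387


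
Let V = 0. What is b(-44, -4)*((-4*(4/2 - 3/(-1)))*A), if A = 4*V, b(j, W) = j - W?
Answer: 0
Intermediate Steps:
A = 0 (A = 4*0 = 0)
b(-44, -4)*((-4*(4/2 - 3/(-1)))*A) = (-44 - 1*(-4))*(-4*(4/2 - 3/(-1))*0) = (-44 + 4)*(-4*(4*(1/2) - 3*(-1))*0) = -40*(-4*(2 + 3))*0 = -40*(-4*5)*0 = -(-800)*0 = -40*0 = 0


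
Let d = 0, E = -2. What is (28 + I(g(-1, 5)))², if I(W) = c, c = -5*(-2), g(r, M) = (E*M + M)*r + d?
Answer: 1444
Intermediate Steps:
g(r, M) = -M*r (g(r, M) = (-2*M + M)*r + 0 = (-M)*r + 0 = -M*r + 0 = -M*r)
c = 10
I(W) = 10
(28 + I(g(-1, 5)))² = (28 + 10)² = 38² = 1444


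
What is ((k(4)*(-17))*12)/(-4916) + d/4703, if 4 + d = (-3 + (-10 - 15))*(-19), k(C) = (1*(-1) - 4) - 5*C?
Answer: -5347413/5779987 ≈ -0.92516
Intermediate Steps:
k(C) = -5 - 5*C (k(C) = (-1 - 4) - 5*C = -5 - 5*C)
d = 528 (d = -4 + (-3 + (-10 - 15))*(-19) = -4 + (-3 - 25)*(-19) = -4 - 28*(-19) = -4 + 532 = 528)
((k(4)*(-17))*12)/(-4916) + d/4703 = (((-5 - 5*4)*(-17))*12)/(-4916) + 528/4703 = (((-5 - 20)*(-17))*12)*(-1/4916) + 528*(1/4703) = (-25*(-17)*12)*(-1/4916) + 528/4703 = (425*12)*(-1/4916) + 528/4703 = 5100*(-1/4916) + 528/4703 = -1275/1229 + 528/4703 = -5347413/5779987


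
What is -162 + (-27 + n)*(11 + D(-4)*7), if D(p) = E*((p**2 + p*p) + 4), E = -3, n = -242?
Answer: 200243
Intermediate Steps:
D(p) = -12 - 6*p**2 (D(p) = -3*((p**2 + p*p) + 4) = -3*((p**2 + p**2) + 4) = -3*(2*p**2 + 4) = -3*(4 + 2*p**2) = -12 - 6*p**2)
-162 + (-27 + n)*(11 + D(-4)*7) = -162 + (-27 - 242)*(11 + (-12 - 6*(-4)**2)*7) = -162 - 269*(11 + (-12 - 6*16)*7) = -162 - 269*(11 + (-12 - 96)*7) = -162 - 269*(11 - 108*7) = -162 - 269*(11 - 756) = -162 - 269*(-745) = -162 + 200405 = 200243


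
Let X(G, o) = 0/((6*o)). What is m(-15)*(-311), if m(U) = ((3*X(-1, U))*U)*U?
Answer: 0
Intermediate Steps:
X(G, o) = 0 (X(G, o) = 0*(1/(6*o)) = 0)
m(U) = 0 (m(U) = ((3*0)*U)*U = (0*U)*U = 0*U = 0)
m(-15)*(-311) = 0*(-311) = 0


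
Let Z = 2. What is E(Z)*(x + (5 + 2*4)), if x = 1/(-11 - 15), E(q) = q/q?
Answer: 337/26 ≈ 12.962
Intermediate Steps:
E(q) = 1
x = -1/26 (x = 1/(-26) = -1/26 ≈ -0.038462)
E(Z)*(x + (5 + 2*4)) = 1*(-1/26 + (5 + 2*4)) = 1*(-1/26 + (5 + 8)) = 1*(-1/26 + 13) = 1*(337/26) = 337/26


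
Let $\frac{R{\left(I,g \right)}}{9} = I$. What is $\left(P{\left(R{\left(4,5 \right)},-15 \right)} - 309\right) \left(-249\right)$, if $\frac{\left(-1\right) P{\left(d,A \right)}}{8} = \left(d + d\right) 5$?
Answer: $794061$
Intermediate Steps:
$R{\left(I,g \right)} = 9 I$
$P{\left(d,A \right)} = - 80 d$ ($P{\left(d,A \right)} = - 8 \left(d + d\right) 5 = - 8 \cdot 2 d 5 = - 8 \cdot 10 d = - 80 d$)
$\left(P{\left(R{\left(4,5 \right)},-15 \right)} - 309\right) \left(-249\right) = \left(- 80 \cdot 9 \cdot 4 - 309\right) \left(-249\right) = \left(\left(-80\right) 36 - 309\right) \left(-249\right) = \left(-2880 - 309\right) \left(-249\right) = \left(-3189\right) \left(-249\right) = 794061$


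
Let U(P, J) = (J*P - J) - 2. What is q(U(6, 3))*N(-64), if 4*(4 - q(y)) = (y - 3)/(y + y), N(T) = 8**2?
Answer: 3248/13 ≈ 249.85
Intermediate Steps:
N(T) = 64
U(P, J) = -2 - J + J*P (U(P, J) = (-J + J*P) - 2 = -2 - J + J*P)
q(y) = 4 - (-3 + y)/(8*y) (q(y) = 4 - (y - 3)/(4*(y + y)) = 4 - (-3 + y)/(4*(2*y)) = 4 - (-3 + y)*1/(2*y)/4 = 4 - (-3 + y)/(8*y))
q(U(6, 3))*N(-64) = ((3 + 31*(-2 - 1*3 + 3*6))/(8*(-2 - 1*3 + 3*6)))*64 = ((3 + 31*(-2 - 3 + 18))/(8*(-2 - 3 + 18)))*64 = ((1/8)*(3 + 31*13)/13)*64 = ((1/8)*(1/13)*(3 + 403))*64 = ((1/8)*(1/13)*406)*64 = (203/52)*64 = 3248/13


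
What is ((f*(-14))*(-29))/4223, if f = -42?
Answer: -17052/4223 ≈ -4.0379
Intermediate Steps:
((f*(-14))*(-29))/4223 = (-42*(-14)*(-29))/4223 = (588*(-29))*(1/4223) = -17052*1/4223 = -17052/4223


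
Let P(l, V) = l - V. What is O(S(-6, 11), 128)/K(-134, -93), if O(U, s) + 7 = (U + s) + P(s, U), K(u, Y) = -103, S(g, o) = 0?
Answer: -249/103 ≈ -2.4175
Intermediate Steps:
O(U, s) = -7 + 2*s (O(U, s) = -7 + ((U + s) + (s - U)) = -7 + 2*s)
O(S(-6, 11), 128)/K(-134, -93) = (-7 + 2*128)/(-103) = (-7 + 256)*(-1/103) = 249*(-1/103) = -249/103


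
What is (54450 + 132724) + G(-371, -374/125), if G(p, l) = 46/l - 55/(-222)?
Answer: 7769713471/41514 ≈ 1.8716e+5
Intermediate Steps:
G(p, l) = 55/222 + 46/l (G(p, l) = 46/l - 55*(-1/222) = 46/l + 55/222 = 55/222 + 46/l)
(54450 + 132724) + G(-371, -374/125) = (54450 + 132724) + (55/222 + 46/((-374/125))) = 187174 + (55/222 + 46/((-374*1/125))) = 187174 + (55/222 + 46/(-374/125)) = 187174 + (55/222 + 46*(-125/374)) = 187174 + (55/222 - 2875/187) = 187174 - 627965/41514 = 7769713471/41514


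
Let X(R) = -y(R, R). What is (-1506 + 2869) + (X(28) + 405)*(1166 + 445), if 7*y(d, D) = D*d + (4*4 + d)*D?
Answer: 189850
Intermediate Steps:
y(d, D) = D*d/7 + D*(16 + d)/7 (y(d, D) = (D*d + (4*4 + d)*D)/7 = (D*d + (16 + d)*D)/7 = (D*d + D*(16 + d))/7 = D*d/7 + D*(16 + d)/7)
X(R) = -2*R*(8 + R)/7
(-1506 + 2869) + (X(28) + 405)*(1166 + 445) = (-1506 + 2869) + (-2/7*28*(8 + 28) + 405)*(1166 + 445) = 1363 + (-2/7*28*36 + 405)*1611 = 1363 + (-288 + 405)*1611 = 1363 + 117*1611 = 1363 + 188487 = 189850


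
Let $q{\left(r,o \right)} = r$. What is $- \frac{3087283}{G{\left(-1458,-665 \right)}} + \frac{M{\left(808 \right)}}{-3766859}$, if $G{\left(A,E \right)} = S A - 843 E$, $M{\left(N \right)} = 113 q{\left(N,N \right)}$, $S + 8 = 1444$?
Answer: $\frac{11489382230825}{5774945164887} \approx 1.9895$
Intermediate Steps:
$S = 1436$ ($S = -8 + 1444 = 1436$)
$M{\left(N \right)} = 113 N$
$G{\left(A,E \right)} = - 843 E + 1436 A$ ($G{\left(A,E \right)} = 1436 A - 843 E = - 843 E + 1436 A$)
$- \frac{3087283}{G{\left(-1458,-665 \right)}} + \frac{M{\left(808 \right)}}{-3766859} = - \frac{3087283}{\left(-843\right) \left(-665\right) + 1436 \left(-1458\right)} + \frac{113 \cdot 808}{-3766859} = - \frac{3087283}{560595 - 2093688} + 91304 \left(- \frac{1}{3766859}\right) = - \frac{3087283}{-1533093} - \frac{91304}{3766859} = \left(-3087283\right) \left(- \frac{1}{1533093}\right) - \frac{91304}{3766859} = \frac{3087283}{1533093} - \frac{91304}{3766859} = \frac{11489382230825}{5774945164887}$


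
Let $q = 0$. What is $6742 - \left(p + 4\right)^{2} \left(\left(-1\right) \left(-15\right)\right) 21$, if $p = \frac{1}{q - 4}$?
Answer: $\frac{36997}{16} \approx 2312.3$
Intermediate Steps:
$p = - \frac{1}{4}$ ($p = \frac{1}{0 - 4} = \frac{1}{-4} = - \frac{1}{4} \approx -0.25$)
$6742 - \left(p + 4\right)^{2} \left(\left(-1\right) \left(-15\right)\right) 21 = 6742 - \left(- \frac{1}{4} + 4\right)^{2} \left(\left(-1\right) \left(-15\right)\right) 21 = 6742 - \left(\frac{15}{4}\right)^{2} \cdot 15 \cdot 21 = 6742 - \frac{225}{16} \cdot 15 \cdot 21 = 6742 - \frac{3375}{16} \cdot 21 = 6742 - \frac{70875}{16} = \frac{36997}{16}$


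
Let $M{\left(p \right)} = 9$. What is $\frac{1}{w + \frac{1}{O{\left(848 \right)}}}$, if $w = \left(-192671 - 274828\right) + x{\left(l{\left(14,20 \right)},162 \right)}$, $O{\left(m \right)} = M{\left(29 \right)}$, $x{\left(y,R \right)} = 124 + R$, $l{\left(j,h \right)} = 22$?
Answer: $- \frac{9}{4204916} \approx -2.1404 \cdot 10^{-6}$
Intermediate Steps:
$O{\left(m \right)} = 9$
$w = -467213$ ($w = \left(-192671 - 274828\right) + \left(124 + 162\right) = -467499 + 286 = -467213$)
$\frac{1}{w + \frac{1}{O{\left(848 \right)}}} = \frac{1}{-467213 + \frac{1}{9}} = \frac{1}{- \frac{4204916}{9}} = - \frac{9}{4204916}$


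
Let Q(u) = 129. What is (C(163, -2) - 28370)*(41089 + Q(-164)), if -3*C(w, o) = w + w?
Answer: -3521501048/3 ≈ -1.1738e+9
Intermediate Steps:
C(w, o) = -2*w/3 (C(w, o) = -(w + w)/3 = -2*w/3)
(C(163, -2) - 28370)*(41089 + Q(-164)) = (-2/3*163 - 28370)*(41089 + 129) = (-326/3 - 28370)*41218 = -85436/3*41218 = -3521501048/3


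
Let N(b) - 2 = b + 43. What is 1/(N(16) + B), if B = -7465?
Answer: -1/7404 ≈ -0.00013506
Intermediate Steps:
N(b) = 45 + b (N(b) = 2 + (b + 43) = 2 + (43 + b) = 45 + b)
1/(N(16) + B) = 1/((45 + 16) - 7465) = 1/(61 - 7465) = 1/(-7404) = -1/7404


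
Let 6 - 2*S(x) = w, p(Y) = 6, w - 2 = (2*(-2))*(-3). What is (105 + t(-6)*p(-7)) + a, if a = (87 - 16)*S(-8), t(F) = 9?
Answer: -125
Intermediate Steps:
w = 14 (w = 2 + (2*(-2))*(-3) = 2 - 4*(-3) = 2 + 12 = 14)
S(x) = -4 (S(x) = 3 - ½*14 = 3 - 7 = -4)
a = -284 (a = (87 - 16)*(-4) = 71*(-4) = -284)
(105 + t(-6)*p(-7)) + a = (105 + 9*6) - 284 = (105 + 54) - 284 = 159 - 284 = -125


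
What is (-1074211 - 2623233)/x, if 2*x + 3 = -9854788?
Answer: 7394888/9854791 ≈ 0.75039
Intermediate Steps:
x = -9854791/2 (x = -3/2 + (1/2)*(-9854788) = -3/2 - 4927394 = -9854791/2 ≈ -4.9274e+6)
(-1074211 - 2623233)/x = (-1074211 - 2623233)/(-9854791/2) = -3697444*(-2/9854791) = 7394888/9854791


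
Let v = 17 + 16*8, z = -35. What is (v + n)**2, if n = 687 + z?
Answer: 635209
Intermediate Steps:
v = 145 (v = 17 + 128 = 145)
n = 652 (n = 687 - 35 = 652)
(v + n)**2 = (145 + 652)**2 = 797**2 = 635209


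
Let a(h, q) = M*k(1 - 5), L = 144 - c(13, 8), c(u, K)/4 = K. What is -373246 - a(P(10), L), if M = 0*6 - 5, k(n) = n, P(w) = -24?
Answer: -373266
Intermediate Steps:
c(u, K) = 4*K
L = 112 (L = 144 - 4*8 = 144 - 1*32 = 144 - 32 = 112)
M = -5 (M = 0 - 5 = -5)
a(h, q) = 20 (a(h, q) = -5*(1 - 5) = -5*(-4) = 20)
-373246 - a(P(10), L) = -373246 - 1*20 = -373246 - 20 = -373266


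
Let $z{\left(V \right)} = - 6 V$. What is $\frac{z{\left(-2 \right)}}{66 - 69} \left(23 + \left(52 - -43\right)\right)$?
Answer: $-472$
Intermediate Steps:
$\frac{z{\left(-2 \right)}}{66 - 69} \left(23 + \left(52 - -43\right)\right) = \frac{\left(-6\right) \left(-2\right)}{66 - 69} \left(23 + \left(52 - -43\right)\right) = \frac{12}{-3} \left(23 + \left(52 + 43\right)\right) = 12 \left(- \frac{1}{3}\right) \left(23 + 95\right) = \left(-4\right) 118 = -472$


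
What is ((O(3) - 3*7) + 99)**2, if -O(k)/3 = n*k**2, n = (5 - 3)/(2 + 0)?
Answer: 2601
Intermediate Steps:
n = 1 (n = 2/2 = 2*(1/2) = 1)
O(k) = -3*k**2
((O(3) - 3*7) + 99)**2 = ((-3*3**2 - 3*7) + 99)**2 = ((-3*9 - 21) + 99)**2 = ((-27 - 21) + 99)**2 = (-48 + 99)**2 = 51**2 = 2601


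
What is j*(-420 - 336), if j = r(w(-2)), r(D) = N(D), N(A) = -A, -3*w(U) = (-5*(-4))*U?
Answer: 10080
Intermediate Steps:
w(U) = -20*U/3 (w(U) = -(-5*(-4))*U/3 = -20*U/3)
r(D) = -D
j = -40/3 (j = -(-20)*(-2)/3 = -1*40/3 = -40/3 ≈ -13.333)
j*(-420 - 336) = -40*(-420 - 336)/3 = -40/3*(-756) = 10080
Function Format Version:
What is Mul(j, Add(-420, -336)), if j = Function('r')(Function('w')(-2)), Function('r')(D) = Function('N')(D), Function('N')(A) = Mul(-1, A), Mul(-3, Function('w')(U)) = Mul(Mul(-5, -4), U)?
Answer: 10080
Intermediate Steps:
Function('w')(U) = Mul(Rational(-20, 3), U) (Function('w')(U) = Mul(Rational(-1, 3), Mul(Mul(-5, -4), U)) = Mul(Rational(-1, 3), Mul(20, U)) = Mul(Rational(-20, 3), U))
Function('r')(D) = Mul(-1, D)
j = Rational(-40, 3) (j = Mul(-1, Mul(Rational(-20, 3), -2)) = Mul(-1, Rational(40, 3)) = Rational(-40, 3) ≈ -13.333)
Mul(j, Add(-420, -336)) = Mul(Rational(-40, 3), Add(-420, -336)) = Mul(Rational(-40, 3), -756) = 10080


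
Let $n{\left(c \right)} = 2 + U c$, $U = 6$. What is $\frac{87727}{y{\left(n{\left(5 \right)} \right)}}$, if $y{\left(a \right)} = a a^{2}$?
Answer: $\frac{87727}{32768} \approx 2.6772$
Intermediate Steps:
$n{\left(c \right)} = 2 + 6 c$
$y{\left(a \right)} = a^{3}$
$\frac{87727}{y{\left(n{\left(5 \right)} \right)}} = \frac{87727}{\left(2 + 6 \cdot 5\right)^{3}} = \frac{87727}{\left(2 + 30\right)^{3}} = \frac{87727}{32^{3}} = \frac{87727}{32768}$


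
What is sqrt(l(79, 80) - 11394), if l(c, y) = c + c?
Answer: 106*I ≈ 106.0*I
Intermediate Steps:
l(c, y) = 2*c
sqrt(l(79, 80) - 11394) = sqrt(2*79 - 11394) = sqrt(158 - 11394) = sqrt(-11236) = 106*I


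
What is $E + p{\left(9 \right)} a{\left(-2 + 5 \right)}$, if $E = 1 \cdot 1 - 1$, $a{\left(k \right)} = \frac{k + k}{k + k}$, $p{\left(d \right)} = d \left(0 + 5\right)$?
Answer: $45$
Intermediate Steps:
$p{\left(d \right)} = 5 d$ ($p{\left(d \right)} = d 5 = 5 d$)
$a{\left(k \right)} = 1$ ($a{\left(k \right)} = \frac{2 k}{2 k} = 2 k \frac{1}{2 k} = 1$)
$E = 0$ ($E = 1 - 1 = 0$)
$E + p{\left(9 \right)} a{\left(-2 + 5 \right)} = 0 + 5 \cdot 9 \cdot 1 = 0 + 45 \cdot 1 = 0 + 45 = 45$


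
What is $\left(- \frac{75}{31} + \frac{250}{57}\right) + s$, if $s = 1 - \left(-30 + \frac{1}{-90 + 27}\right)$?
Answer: $\frac{1223881}{37107} \approx 32.982$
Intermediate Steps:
$s = \frac{1954}{63}$ ($s = 1 - \left(-30 + \frac{1}{-63}\right) = 1 - \left(-30 - \frac{1}{63}\right) = 1 - - \frac{1891}{63} = 1 + \frac{1891}{63} = \frac{1954}{63} \approx 31.016$)
$\left(- \frac{75}{31} + \frac{250}{57}\right) + s = \left(- \frac{75}{31} + \frac{250}{57}\right) + \frac{1954}{63} = \frac{3475}{1767} + \frac{1954}{63} = \frac{1223881}{37107}$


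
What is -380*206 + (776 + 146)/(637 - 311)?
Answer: -12759179/163 ≈ -78277.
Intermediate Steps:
-380*206 + (776 + 146)/(637 - 311) = -78280 + 922/326 = -78280 + 922*(1/326) = -78280 + 461/163 = -12759179/163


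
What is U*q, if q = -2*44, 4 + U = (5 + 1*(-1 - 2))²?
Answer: 0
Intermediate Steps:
U = 0 (U = -4 + (5 + 1*(-1 - 2))² = -4 + (5 + 1*(-3))² = -4 + (5 - 3)² = -4 + 2² = -4 + 4 = 0)
q = -88
U*q = 0*(-88) = 0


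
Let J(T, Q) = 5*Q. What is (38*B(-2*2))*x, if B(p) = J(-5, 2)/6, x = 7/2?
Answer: 665/3 ≈ 221.67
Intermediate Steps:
x = 7/2 (x = 7*(½) = 7/2 ≈ 3.5000)
B(p) = 5/3 (B(p) = (5*2)/6 = 10*(⅙) = 5/3)
(38*B(-2*2))*x = (38*(5/3))*(7/2) = (190/3)*(7/2) = 665/3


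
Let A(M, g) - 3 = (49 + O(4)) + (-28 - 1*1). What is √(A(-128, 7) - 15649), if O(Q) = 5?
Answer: I*√15621 ≈ 124.98*I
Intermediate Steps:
A(M, g) = 28 (A(M, g) = 3 + ((49 + 5) + (-28 - 1*1)) = 3 + (54 + (-28 - 1)) = 3 + (54 - 29) = 3 + 25 = 28)
√(A(-128, 7) - 15649) = √(28 - 15649) = √(-15621) = I*√15621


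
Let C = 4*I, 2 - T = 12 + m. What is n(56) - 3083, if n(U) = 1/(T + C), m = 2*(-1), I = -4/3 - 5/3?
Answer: -61661/20 ≈ -3083.1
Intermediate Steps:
I = -3 (I = -4*⅓ - 5*⅓ = -4/3 - 5/3 = -3)
m = -2
T = -8 (T = 2 - (12 - 2) = 2 - 1*10 = 2 - 10 = -8)
C = -12 (C = 4*(-3) = -12)
n(U) = -1/20 (n(U) = 1/(-8 - 12) = 1/(-20) = -1/20)
n(56) - 3083 = -1/20 - 3083 = -61661/20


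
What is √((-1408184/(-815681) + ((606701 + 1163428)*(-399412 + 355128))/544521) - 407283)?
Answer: I*√12082810010213398074543771215/148051811267 ≈ 742.46*I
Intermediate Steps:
√((-1408184/(-815681) + ((606701 + 1163428)*(-399412 + 355128))/544521) - 407283) = √((-1408184*(-1/815681) + (1770129*(-44284))*(1/544521)) - 407283) = √((1408184/815681 - 78388392636*1/544521) - 407283) = √((1408184/815681 - 26129464212/181507) - 407283) = √(-21313051902655084/148051811267 - 407283) = √(-81612037750912645/148051811267) = I*√12082810010213398074543771215/148051811267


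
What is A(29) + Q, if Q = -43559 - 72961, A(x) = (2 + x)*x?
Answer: -115621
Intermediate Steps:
A(x) = x*(2 + x)
Q = -116520
A(29) + Q = 29*(2 + 29) - 116520 = 29*31 - 116520 = 899 - 116520 = -115621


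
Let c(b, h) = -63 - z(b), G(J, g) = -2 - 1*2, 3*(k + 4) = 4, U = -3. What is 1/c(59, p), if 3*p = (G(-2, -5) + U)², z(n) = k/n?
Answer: -177/11143 ≈ -0.015884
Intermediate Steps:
k = -8/3 (k = -4 + (⅓)*4 = -4 + 4/3 = -8/3 ≈ -2.6667)
G(J, g) = -4 (G(J, g) = -2 - 2 = -4)
z(n) = -8/(3*n)
p = 49/3 (p = (-4 - 3)²/3 = (⅓)*(-7)² = (⅓)*49 = 49/3 ≈ 16.333)
c(b, h) = -63 + 8/(3*b) (c(b, h) = -63 - (-8)/(3*b) = -63 + 8/(3*b))
1/c(59, p) = 1/(-63 + (8/3)/59) = 1/(-63 + (8/3)*(1/59)) = 1/(-63 + 8/177) = 1/(-11143/177) = -177/11143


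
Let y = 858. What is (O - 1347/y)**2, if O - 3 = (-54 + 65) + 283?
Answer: 7139067049/81796 ≈ 87279.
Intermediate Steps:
O = 297 (O = 3 + ((-54 + 65) + 283) = 3 + (11 + 283) = 3 + 294 = 297)
(O - 1347/y)**2 = (297 - 1347/858)**2 = (297 - 1347*1/858)**2 = (297 - 449/286)**2 = (84493/286)**2 = 7139067049/81796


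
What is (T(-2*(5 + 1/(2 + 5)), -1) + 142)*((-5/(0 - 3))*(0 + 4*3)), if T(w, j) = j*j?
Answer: 2860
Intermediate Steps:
T(w, j) = j²
(T(-2*(5 + 1/(2 + 5)), -1) + 142)*((-5/(0 - 3))*(0 + 4*3)) = ((-1)² + 142)*((-5/(0 - 3))*(0 + 4*3)) = (1 + 142)*((-5/(-3))*(0 + 12)) = 143*(-5*(-⅓)*12) = 143*((5/3)*12) = 143*20 = 2860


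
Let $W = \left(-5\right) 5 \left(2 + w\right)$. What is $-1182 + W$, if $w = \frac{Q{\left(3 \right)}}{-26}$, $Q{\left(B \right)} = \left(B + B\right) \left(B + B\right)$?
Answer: $- \frac{15566}{13} \approx -1197.4$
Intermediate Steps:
$Q{\left(B \right)} = 4 B^{2}$ ($Q{\left(B \right)} = 2 B 2 B = 4 B^{2}$)
$w = - \frac{18}{13}$ ($w = \frac{4 \cdot 3^{2}}{-26} = 4 \cdot 9 \left(- \frac{1}{26}\right) = 36 \left(- \frac{1}{26}\right) = - \frac{18}{13} \approx -1.3846$)
$W = - \frac{200}{13}$ ($W = \left(-5\right) 5 \left(2 - \frac{18}{13}\right) = \left(-25\right) \frac{8}{13} = - \frac{200}{13} \approx -15.385$)
$-1182 + W = -1182 - \frac{200}{13} = - \frac{15566}{13}$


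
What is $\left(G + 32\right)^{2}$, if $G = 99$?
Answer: $17161$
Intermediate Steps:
$\left(G + 32\right)^{2} = \left(99 + 32\right)^{2} = 131^{2} = 17161$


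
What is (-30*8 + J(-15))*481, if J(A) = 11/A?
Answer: -1736891/15 ≈ -1.1579e+5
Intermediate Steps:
(-30*8 + J(-15))*481 = (-30*8 + 11/(-15))*481 = (-240 + 11*(-1/15))*481 = (-240 - 11/15)*481 = -3611/15*481 = -1736891/15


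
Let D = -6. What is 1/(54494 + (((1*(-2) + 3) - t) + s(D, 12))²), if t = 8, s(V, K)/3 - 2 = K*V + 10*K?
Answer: 1/74943 ≈ 1.3343e-5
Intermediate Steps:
s(V, K) = 6 + 30*K + 3*K*V (s(V, K) = 6 + 3*(K*V + 10*K) = 6 + 3*(10*K + K*V) = 6 + (30*K + 3*K*V) = 6 + 30*K + 3*K*V)
1/(54494 + (((1*(-2) + 3) - t) + s(D, 12))²) = 1/(54494 + (((1*(-2) + 3) - 1*8) + (6 + 30*12 + 3*12*(-6)))²) = 1/(54494 + (((-2 + 3) - 8) + (6 + 360 - 216))²) = 1/(54494 + ((1 - 8) + 150)²) = 1/(54494 + (-7 + 150)²) = 1/(54494 + 143²) = 1/(54494 + 20449) = 1/74943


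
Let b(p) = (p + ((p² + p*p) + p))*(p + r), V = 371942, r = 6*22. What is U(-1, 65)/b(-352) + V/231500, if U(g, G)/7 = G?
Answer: 77768203771/48403872000 ≈ 1.6067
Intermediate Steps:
U(g, G) = 7*G
r = 132
b(p) = (132 + p)*(2*p + 2*p²) (b(p) = (p + ((p² + p*p) + p))*(p + 132) = (p + ((p² + p²) + p))*(132 + p) = (p + (2*p² + p))*(132 + p) = (p + (p + 2*p²))*(132 + p) = (2*p + 2*p²)*(132 + p) = (132 + p)*(2*p + 2*p²))
U(-1, 65)/b(-352) + V/231500 = (7*65)/((2*(-352)*(132 + (-352)² + 133*(-352)))) + 371942/231500 = 455/((2*(-352)*(132 + 123904 - 46816))) + 371942*(1/231500) = 455/((2*(-352)*77220)) + 185971/115750 = 455/(-54362880) + 185971/115750 = 455*(-1/54362880) + 185971/115750 = -7/836352 + 185971/115750 = 77768203771/48403872000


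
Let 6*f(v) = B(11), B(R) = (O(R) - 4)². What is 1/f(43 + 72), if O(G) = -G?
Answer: 2/75 ≈ 0.026667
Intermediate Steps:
B(R) = (-4 - R)² (B(R) = (-R - 4)² = (-4 - R)²)
f(v) = 75/2 (f(v) = (4 + 11)²/6 = (⅙)*15² = (⅙)*225 = 75/2)
1/f(43 + 72) = 1/(75/2) = 2/75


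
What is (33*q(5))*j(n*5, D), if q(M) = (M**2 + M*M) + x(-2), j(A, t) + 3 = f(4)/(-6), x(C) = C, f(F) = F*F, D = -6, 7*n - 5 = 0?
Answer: -8976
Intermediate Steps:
n = 5/7 (n = 5/7 + (1/7)*0 = 5/7 + 0 = 5/7 ≈ 0.71429)
f(F) = F**2
j(A, t) = -17/3 (j(A, t) = -3 + 4**2/(-6) = -3 + 16*(-1/6) = -3 - 8/3 = -17/3)
q(M) = -2 + 2*M**2 (q(M) = (M**2 + M*M) - 2 = (M**2 + M**2) - 2 = 2*M**2 - 2 = -2 + 2*M**2)
(33*q(5))*j(n*5, D) = (33*(-2 + 2*5**2))*(-17/3) = (33*(-2 + 2*25))*(-17/3) = (33*(-2 + 50))*(-17/3) = (33*48)*(-17/3) = 1584*(-17/3) = -8976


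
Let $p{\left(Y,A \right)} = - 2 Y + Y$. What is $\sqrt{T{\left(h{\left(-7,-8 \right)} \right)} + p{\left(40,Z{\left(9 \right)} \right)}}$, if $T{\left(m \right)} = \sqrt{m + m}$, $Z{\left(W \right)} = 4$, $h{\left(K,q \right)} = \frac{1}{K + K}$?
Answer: $\frac{\sqrt{-1960 + 7 i \sqrt{7}}}{7} \approx 0.02988 + 6.3246 i$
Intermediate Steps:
$h{\left(K,q \right)} = \frac{1}{2 K}$
$p{\left(Y,A \right)} = - Y$
$T{\left(m \right)} = \sqrt{2} \sqrt{m}$ ($T{\left(m \right)} = \sqrt{2 m} = \sqrt{2} \sqrt{m}$)
$\sqrt{T{\left(h{\left(-7,-8 \right)} \right)} + p{\left(40,Z{\left(9 \right)} \right)}} = \sqrt{\sqrt{2} \sqrt{\frac{1}{2 \left(-7\right)}} - 40} = \sqrt{\sqrt{2} \sqrt{\frac{1}{2} \left(- \frac{1}{7}\right)} - 40} = \sqrt{\sqrt{2} \sqrt{- \frac{1}{14}} - 40} = \sqrt{\sqrt{2} \frac{i \sqrt{14}}{14} - 40} = \sqrt{\frac{i \sqrt{7}}{7} - 40} = \sqrt{-40 + \frac{i \sqrt{7}}{7}}$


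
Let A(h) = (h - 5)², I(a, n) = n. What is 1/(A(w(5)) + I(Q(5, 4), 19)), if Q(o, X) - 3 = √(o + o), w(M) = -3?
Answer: 1/83 ≈ 0.012048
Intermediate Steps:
Q(o, X) = 3 + √2*√o (Q(o, X) = 3 + √(o + o) = 3 + √(2*o) = 3 + √2*√o)
A(h) = (-5 + h)²
1/(A(w(5)) + I(Q(5, 4), 19)) = 1/((-5 - 3)² + 19) = 1/((-8)² + 19) = 1/(64 + 19) = 1/83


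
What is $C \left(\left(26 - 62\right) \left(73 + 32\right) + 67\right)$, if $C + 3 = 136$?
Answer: $-493829$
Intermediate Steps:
$C = 133$ ($C = -3 + 136 = 133$)
$C \left(\left(26 - 62\right) \left(73 + 32\right) + 67\right) = 133 \left(\left(26 - 62\right) \left(73 + 32\right) + 67\right) = 133 \left(\left(-36\right) 105 + 67\right) = 133 \left(-3780 + 67\right) = 133 \left(-3713\right) = -493829$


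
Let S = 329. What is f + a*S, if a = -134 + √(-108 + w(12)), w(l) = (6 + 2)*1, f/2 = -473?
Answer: -45032 + 3290*I ≈ -45032.0 + 3290.0*I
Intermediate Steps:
f = -946 (f = 2*(-473) = -946)
w(l) = 8 (w(l) = 8*1 = 8)
a = -134 + 10*I (a = -134 + √(-108 + 8) = -134 + √(-100) = -134 + 10*I ≈ -134.0 + 10.0*I)
f + a*S = -946 + (-134 + 10*I)*329 = -946 + (-44086 + 3290*I) = -45032 + 3290*I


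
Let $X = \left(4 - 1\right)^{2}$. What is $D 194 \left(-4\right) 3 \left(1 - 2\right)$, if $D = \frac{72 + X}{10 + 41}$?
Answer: $\frac{62856}{17} \approx 3697.4$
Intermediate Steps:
$X = 9$ ($X = 3^{2} = 9$)
$D = \frac{27}{17}$ ($D = \frac{72 + 9}{10 + 41} = \frac{81}{51} = 81 \cdot \frac{1}{51} = \frac{27}{17} \approx 1.5882$)
$D 194 \left(-4\right) 3 \left(1 - 2\right) = \frac{27}{17} \cdot 194 \left(-4\right) 3 \left(1 - 2\right) = \frac{5238 \left(\left(-12\right) \left(-1\right)\right)}{17} = \frac{5238}{17} \cdot 12 = \frac{62856}{17}$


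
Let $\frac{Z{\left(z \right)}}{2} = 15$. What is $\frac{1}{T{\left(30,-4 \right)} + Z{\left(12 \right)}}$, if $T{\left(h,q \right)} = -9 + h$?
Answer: $\frac{1}{51} \approx 0.019608$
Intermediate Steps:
$Z{\left(z \right)} = 30$ ($Z{\left(z \right)} = 2 \cdot 15 = 30$)
$\frac{1}{T{\left(30,-4 \right)} + Z{\left(12 \right)}} = \frac{1}{\left(-9 + 30\right) + 30} = \frac{1}{21 + 30} = \frac{1}{51}$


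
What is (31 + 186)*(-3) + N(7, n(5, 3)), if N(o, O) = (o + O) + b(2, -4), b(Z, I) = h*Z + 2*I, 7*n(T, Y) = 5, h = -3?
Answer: -4601/7 ≈ -657.29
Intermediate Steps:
n(T, Y) = 5/7 (n(T, Y) = (1/7)*5 = 5/7)
b(Z, I) = -3*Z + 2*I
N(o, O) = -14 + O + o (N(o, O) = (o + O) + (-3*2 + 2*(-4)) = (O + o) + (-6 - 8) = (O + o) - 14 = -14 + O + o)
(31 + 186)*(-3) + N(7, n(5, 3)) = (31 + 186)*(-3) + (-14 + 5/7 + 7) = 217*(-3) - 44/7 = -651 - 44/7 = -4601/7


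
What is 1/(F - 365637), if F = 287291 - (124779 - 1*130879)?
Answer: -1/72246 ≈ -1.3842e-5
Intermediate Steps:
F = 293391 (F = 287291 - (124779 - 130879) = 287291 - 1*(-6100) = 287291 + 6100 = 293391)
1/(F - 365637) = 1/(293391 - 365637) = 1/(-72246) = -1/72246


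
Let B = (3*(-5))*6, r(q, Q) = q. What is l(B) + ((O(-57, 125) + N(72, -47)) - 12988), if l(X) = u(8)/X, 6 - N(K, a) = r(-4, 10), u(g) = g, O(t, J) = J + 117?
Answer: -573124/45 ≈ -12736.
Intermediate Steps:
O(t, J) = 117 + J
N(K, a) = 10 (N(K, a) = 6 - 1*(-4) = 6 + 4 = 10)
B = -90 (B = -15*6 = -90)
l(X) = 8/X
l(B) + ((O(-57, 125) + N(72, -47)) - 12988) = 8/(-90) + (((117 + 125) + 10) - 12988) = 8*(-1/90) + ((242 + 10) - 12988) = -4/45 + (252 - 12988) = -4/45 - 12736 = -573124/45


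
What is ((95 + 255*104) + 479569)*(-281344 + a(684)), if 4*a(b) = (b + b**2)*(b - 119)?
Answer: 33357490673304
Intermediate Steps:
a(b) = (-119 + b)*(b + b**2)/4 (a(b) = ((b + b**2)*(b - 119))/4 = ((b + b**2)*(-119 + b))/4 = ((-119 + b)*(b + b**2))/4 = (-119 + b)*(b + b**2)/4)
((95 + 255*104) + 479569)*(-281344 + a(684)) = ((95 + 255*104) + 479569)*(-281344 + (1/4)*684*(-119 + 684**2 - 118*684)) = ((95 + 26520) + 479569)*(-281344 + (1/4)*684*(-119 + 467856 - 80712)) = (26615 + 479569)*(-281344 + (1/4)*684*387025) = 506184*(-281344 + 66181275) = 506184*65899931 = 33357490673304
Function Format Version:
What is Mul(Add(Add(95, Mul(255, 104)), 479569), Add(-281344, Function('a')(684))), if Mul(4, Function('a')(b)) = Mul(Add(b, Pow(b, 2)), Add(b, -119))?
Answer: 33357490673304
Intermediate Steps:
Function('a')(b) = Mul(Rational(1, 4), Add(-119, b), Add(b, Pow(b, 2))) (Function('a')(b) = Mul(Rational(1, 4), Mul(Add(b, Pow(b, 2)), Add(b, -119))) = Mul(Rational(1, 4), Mul(Add(b, Pow(b, 2)), Add(-119, b))) = Mul(Rational(1, 4), Mul(Add(-119, b), Add(b, Pow(b, 2)))) = Mul(Rational(1, 4), Add(-119, b), Add(b, Pow(b, 2))))
Mul(Add(Add(95, Mul(255, 104)), 479569), Add(-281344, Function('a')(684))) = Mul(Add(Add(95, Mul(255, 104)), 479569), Add(-281344, Mul(Rational(1, 4), 684, Add(-119, Pow(684, 2), Mul(-118, 684))))) = Mul(Add(Add(95, 26520), 479569), Add(-281344, Mul(Rational(1, 4), 684, Add(-119, 467856, -80712)))) = Mul(Add(26615, 479569), Add(-281344, Mul(Rational(1, 4), 684, 387025))) = Mul(506184, Add(-281344, 66181275)) = Mul(506184, 65899931) = 33357490673304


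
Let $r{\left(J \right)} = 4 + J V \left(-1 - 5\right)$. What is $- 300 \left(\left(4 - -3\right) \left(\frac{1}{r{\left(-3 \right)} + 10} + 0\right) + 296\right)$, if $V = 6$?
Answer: $- \frac{5417850}{61} \approx -88817.0$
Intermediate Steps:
$r{\left(J \right)} = 4 - 36 J$ ($r{\left(J \right)} = 4 + J 6 \left(-1 - 5\right) = 4 + J 6 \left(-6\right) = 4 + J \left(-36\right) = 4 - 36 J$)
$- 300 \left(\left(4 - -3\right) \left(\frac{1}{r{\left(-3 \right)} + 10} + 0\right) + 296\right) = - 300 \left(\left(4 - -3\right) \left(\frac{1}{\left(4 - -108\right) + 10} + 0\right) + 296\right) = - 300 \left(\left(4 + 3\right) \left(\frac{1}{\left(4 + 108\right) + 10} + 0\right) + 296\right) = - 300 \left(7 \left(\frac{1}{112 + 10} + 0\right) + 296\right) = - 300 \left(7 \left(\frac{1}{122} + 0\right) + 296\right) = - 300 \left(7 \cdot \frac{1}{122} + 296\right) = - 300 \left(\frac{7}{122} + 296\right) = \left(-300\right) \frac{36119}{122} = - \frac{5417850}{61}$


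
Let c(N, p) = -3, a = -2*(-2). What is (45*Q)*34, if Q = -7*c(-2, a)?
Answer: 32130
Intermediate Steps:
a = 4
Q = 21 (Q = -7*(-3) = 21)
(45*Q)*34 = (45*21)*34 = 945*34 = 32130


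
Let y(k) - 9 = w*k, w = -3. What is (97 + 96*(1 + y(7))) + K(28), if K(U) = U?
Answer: -931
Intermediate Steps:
y(k) = 9 - 3*k
(97 + 96*(1 + y(7))) + K(28) = (97 + 96*(1 + (9 - 3*7))) + 28 = (97 + 96*(1 + (9 - 21))) + 28 = (97 + 96*(1 - 12)) + 28 = (97 + 96*(-11)) + 28 = (97 - 1056) + 28 = -959 + 28 = -931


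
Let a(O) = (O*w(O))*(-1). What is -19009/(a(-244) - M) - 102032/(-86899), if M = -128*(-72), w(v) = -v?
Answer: 3482387149/4372757680 ≈ 0.79638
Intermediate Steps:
M = 9216
a(O) = O² (a(O) = (O*(-O))*(-1) = -O²*(-1) = O²)
-19009/(a(-244) - M) - 102032/(-86899) = -19009/((-244)² - 1*9216) - 102032/(-86899) = -19009/(59536 - 9216) - 102032*(-1/86899) = -19009/50320 + 102032/86899 = 3482387149/4372757680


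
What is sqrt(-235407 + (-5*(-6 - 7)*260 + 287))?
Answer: 2*I*sqrt(54555) ≈ 467.14*I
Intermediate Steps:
sqrt(-235407 + (-5*(-6 - 7)*260 + 287)) = sqrt(-235407 + (-5*(-13)*260 + 287)) = sqrt(-235407 + (65*260 + 287)) = sqrt(-235407 + (16900 + 287)) = sqrt(-235407 + 17187) = sqrt(-218220) = 2*I*sqrt(54555)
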